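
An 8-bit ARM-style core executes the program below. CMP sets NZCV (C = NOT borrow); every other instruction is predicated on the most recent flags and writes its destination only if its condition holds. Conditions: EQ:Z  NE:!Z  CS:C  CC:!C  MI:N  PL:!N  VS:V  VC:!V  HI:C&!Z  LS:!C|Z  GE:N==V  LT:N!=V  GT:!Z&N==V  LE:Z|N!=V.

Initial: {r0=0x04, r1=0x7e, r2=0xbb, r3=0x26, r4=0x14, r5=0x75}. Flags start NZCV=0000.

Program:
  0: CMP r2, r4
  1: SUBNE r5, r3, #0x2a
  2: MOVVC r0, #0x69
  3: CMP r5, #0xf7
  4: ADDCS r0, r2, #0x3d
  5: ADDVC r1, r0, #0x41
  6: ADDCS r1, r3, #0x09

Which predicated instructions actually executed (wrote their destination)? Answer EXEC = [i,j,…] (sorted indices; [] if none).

0: ✓ CMP  NZCV=1010
1: ✓ SUBNE  r5←0xfc
2: ✓ MOVVC  r0←0x69
3: ✓ CMP  NZCV=0010
4: ✓ ADDCS  r0←0xf8
5: ✓ ADDVC  r1←0x39
6: ✓ ADDCS  r1←0x2f

EXEC = [1,2,4,5,6]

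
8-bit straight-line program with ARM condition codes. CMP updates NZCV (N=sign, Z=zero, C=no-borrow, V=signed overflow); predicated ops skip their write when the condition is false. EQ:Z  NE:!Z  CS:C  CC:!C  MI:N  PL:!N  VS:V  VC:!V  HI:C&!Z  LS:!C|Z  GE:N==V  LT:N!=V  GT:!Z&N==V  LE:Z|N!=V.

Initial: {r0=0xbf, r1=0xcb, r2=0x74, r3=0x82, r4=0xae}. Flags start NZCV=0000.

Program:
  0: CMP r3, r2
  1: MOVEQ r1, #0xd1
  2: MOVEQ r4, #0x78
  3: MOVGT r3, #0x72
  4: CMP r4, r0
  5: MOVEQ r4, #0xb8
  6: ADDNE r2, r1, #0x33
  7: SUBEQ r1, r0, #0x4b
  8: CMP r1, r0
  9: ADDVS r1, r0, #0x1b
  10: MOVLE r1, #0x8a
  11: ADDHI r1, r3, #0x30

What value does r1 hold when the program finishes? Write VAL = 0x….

VAL = 0xb2

0: ✓ CMP  NZCV=0011
1: · MOVEQ
2: · MOVEQ
3: · MOVGT
4: ✓ CMP  NZCV=1000
5: · MOVEQ
6: ✓ ADDNE  r2←0xfe
7: · SUBEQ
8: ✓ CMP  NZCV=0010
9: · ADDVS
10: · MOVLE
11: ✓ ADDHI  r1←0xb2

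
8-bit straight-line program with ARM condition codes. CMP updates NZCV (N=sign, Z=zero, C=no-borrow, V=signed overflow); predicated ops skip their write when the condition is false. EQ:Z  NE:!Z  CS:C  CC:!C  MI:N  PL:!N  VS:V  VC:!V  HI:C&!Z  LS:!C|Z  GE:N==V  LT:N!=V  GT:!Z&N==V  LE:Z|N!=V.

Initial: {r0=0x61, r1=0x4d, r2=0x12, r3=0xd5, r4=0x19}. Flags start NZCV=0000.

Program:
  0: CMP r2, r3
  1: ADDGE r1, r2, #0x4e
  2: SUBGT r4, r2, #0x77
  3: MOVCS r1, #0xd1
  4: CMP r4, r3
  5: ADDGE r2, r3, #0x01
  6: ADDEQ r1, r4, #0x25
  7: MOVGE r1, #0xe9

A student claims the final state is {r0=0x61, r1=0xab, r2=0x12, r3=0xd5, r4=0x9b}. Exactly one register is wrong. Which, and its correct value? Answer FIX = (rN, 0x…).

0: ✓ CMP  NZCV=0000
1: ✓ ADDGE  r1←0x60
2: ✓ SUBGT  r4←0x9b
3: · MOVCS
4: ✓ CMP  NZCV=1000
5: · ADDGE
6: · ADDEQ
7: · MOVGE

FIX = (r1, 0x60)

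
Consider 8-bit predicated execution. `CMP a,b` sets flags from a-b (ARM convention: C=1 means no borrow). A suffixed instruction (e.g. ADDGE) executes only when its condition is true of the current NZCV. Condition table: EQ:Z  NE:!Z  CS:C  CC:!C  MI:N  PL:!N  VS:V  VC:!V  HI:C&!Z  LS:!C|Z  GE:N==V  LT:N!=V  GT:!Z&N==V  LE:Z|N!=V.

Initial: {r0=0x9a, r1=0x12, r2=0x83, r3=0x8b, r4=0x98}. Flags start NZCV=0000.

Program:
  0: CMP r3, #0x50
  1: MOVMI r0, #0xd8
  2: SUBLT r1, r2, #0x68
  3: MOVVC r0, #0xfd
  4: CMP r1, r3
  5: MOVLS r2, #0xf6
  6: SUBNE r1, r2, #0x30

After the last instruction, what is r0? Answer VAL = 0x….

0: ✓ CMP  NZCV=0011
1: · MOVMI
2: ✓ SUBLT  r1←0x1b
3: · MOVVC
4: ✓ CMP  NZCV=1001
5: ✓ MOVLS  r2←0xf6
6: ✓ SUBNE  r1←0xc6

VAL = 0x9a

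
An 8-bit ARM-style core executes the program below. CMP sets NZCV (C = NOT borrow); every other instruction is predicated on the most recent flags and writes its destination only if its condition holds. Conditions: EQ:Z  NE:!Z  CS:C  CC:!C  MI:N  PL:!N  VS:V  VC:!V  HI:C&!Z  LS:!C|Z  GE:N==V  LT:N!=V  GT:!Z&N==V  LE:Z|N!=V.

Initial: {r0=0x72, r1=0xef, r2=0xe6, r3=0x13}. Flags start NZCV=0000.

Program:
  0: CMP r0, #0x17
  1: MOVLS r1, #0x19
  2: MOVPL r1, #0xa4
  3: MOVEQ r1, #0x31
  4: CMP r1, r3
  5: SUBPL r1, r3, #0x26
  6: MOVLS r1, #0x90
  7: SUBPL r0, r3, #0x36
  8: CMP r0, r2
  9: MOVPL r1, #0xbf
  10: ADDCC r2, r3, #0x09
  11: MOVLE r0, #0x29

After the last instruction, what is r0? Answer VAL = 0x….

VAL = 0x72

[0] flags=0010 → (cmp)
[1] flags=0010 LS?F → skip
[2] flags=0010 PL?T → r1=0xa4
[3] flags=0010 EQ?F → skip
[4] flags=1010 → (cmp)
[5] flags=1010 PL?F → skip
[6] flags=1010 LS?F → skip
[7] flags=1010 PL?F → skip
[8] flags=1001 → (cmp)
[9] flags=1001 PL?F → skip
[10] flags=1001 CC?T → r2=0x1c
[11] flags=1001 LE?F → skip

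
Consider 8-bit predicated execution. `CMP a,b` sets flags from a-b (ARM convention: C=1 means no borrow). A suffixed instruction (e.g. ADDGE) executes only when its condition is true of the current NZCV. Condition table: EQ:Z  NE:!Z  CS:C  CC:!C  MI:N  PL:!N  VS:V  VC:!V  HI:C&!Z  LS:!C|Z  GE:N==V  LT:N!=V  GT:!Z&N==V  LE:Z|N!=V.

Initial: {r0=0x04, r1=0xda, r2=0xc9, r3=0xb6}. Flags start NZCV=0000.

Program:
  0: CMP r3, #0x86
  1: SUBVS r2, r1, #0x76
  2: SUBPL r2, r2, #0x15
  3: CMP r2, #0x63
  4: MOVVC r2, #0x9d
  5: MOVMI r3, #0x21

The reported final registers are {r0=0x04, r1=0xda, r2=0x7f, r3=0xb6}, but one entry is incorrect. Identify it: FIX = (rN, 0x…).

0: ✓ CMP  NZCV=0010
1: · SUBVS
2: ✓ SUBPL  r2←0xb4
3: ✓ CMP  NZCV=0011
4: · MOVVC
5: · MOVMI

FIX = (r2, 0xb4)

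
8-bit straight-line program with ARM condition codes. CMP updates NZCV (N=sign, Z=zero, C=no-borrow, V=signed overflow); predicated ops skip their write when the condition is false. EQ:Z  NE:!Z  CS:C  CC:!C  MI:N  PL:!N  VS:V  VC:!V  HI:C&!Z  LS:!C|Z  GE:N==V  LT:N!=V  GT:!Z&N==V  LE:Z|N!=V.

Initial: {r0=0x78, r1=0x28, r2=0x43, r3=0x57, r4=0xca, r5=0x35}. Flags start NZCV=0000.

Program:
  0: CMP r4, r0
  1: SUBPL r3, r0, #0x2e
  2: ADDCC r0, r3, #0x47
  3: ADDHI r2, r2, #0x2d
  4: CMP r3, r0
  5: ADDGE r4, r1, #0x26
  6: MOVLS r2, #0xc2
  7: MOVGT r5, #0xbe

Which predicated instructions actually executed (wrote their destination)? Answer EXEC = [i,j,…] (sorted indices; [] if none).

EXEC = [1,3,6]

0: ✓ CMP  NZCV=0011
1: ✓ SUBPL  r3←0x4a
2: · ADDCC
3: ✓ ADDHI  r2←0x70
4: ✓ CMP  NZCV=1000
5: · ADDGE
6: ✓ MOVLS  r2←0xc2
7: · MOVGT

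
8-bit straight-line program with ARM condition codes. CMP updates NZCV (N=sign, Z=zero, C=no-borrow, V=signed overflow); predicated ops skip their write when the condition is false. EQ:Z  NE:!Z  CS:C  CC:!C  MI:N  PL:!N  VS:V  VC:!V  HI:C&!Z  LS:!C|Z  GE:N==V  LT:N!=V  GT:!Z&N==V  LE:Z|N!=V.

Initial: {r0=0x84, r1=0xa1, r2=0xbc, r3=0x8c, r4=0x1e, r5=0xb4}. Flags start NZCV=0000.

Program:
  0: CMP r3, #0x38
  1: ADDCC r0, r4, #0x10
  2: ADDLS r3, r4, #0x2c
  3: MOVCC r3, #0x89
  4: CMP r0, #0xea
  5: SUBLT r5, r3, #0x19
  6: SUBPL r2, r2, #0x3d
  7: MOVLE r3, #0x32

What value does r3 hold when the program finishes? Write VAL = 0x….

VAL = 0x32

[0] flags=0011 → (cmp)
[1] flags=0011 CC?F → skip
[2] flags=0011 LS?F → skip
[3] flags=0011 CC?F → skip
[4] flags=1000 → (cmp)
[5] flags=1000 LT?T → r5=0x73
[6] flags=1000 PL?F → skip
[7] flags=1000 LE?T → r3=0x32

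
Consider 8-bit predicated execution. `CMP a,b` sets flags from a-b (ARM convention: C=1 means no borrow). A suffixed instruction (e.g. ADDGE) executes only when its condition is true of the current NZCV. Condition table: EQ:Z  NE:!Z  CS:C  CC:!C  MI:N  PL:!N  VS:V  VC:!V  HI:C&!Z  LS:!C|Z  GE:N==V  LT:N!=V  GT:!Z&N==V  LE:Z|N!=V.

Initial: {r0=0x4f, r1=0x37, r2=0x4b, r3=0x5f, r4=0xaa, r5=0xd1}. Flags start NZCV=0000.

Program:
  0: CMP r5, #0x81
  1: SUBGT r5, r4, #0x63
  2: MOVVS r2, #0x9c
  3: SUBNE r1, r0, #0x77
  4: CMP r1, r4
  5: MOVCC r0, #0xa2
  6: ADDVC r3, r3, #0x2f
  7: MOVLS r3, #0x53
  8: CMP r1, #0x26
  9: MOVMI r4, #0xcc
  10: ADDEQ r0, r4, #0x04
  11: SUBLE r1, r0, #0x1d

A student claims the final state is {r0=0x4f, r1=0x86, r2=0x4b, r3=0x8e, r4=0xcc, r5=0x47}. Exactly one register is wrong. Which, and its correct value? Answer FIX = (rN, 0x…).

FIX = (r1, 0x32)

0: ✓ CMP  NZCV=0010
1: ✓ SUBGT  r5←0x47
2: · MOVVS
3: ✓ SUBNE  r1←0xd8
4: ✓ CMP  NZCV=0010
5: · MOVCC
6: ✓ ADDVC  r3←0x8e
7: · MOVLS
8: ✓ CMP  NZCV=1010
9: ✓ MOVMI  r4←0xcc
10: · ADDEQ
11: ✓ SUBLE  r1←0x32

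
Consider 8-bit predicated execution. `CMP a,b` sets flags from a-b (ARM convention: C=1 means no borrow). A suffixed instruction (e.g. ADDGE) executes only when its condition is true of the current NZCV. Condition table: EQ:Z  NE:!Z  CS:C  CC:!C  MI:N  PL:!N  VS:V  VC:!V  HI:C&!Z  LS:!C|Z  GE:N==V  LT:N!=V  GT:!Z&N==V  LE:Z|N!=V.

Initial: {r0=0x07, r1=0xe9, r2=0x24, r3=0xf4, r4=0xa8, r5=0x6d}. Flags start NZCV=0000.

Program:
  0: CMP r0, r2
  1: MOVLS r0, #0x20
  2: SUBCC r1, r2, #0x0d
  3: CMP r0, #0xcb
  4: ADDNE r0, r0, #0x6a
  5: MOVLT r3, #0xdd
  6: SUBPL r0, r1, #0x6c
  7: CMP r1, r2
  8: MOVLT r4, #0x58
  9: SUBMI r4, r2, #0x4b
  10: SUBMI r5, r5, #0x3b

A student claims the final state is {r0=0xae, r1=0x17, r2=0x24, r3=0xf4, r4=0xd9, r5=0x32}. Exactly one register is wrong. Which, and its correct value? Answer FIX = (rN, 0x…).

FIX = (r0, 0xab)

[0] flags=1000 → (cmp)
[1] flags=1000 LS?T → r0=0x20
[2] flags=1000 CC?T → r1=0x17
[3] flags=0000 → (cmp)
[4] flags=0000 NE?T → r0=0x8a
[5] flags=0000 LT?F → skip
[6] flags=0000 PL?T → r0=0xab
[7] flags=1000 → (cmp)
[8] flags=1000 LT?T → r4=0x58
[9] flags=1000 MI?T → r4=0xd9
[10] flags=1000 MI?T → r5=0x32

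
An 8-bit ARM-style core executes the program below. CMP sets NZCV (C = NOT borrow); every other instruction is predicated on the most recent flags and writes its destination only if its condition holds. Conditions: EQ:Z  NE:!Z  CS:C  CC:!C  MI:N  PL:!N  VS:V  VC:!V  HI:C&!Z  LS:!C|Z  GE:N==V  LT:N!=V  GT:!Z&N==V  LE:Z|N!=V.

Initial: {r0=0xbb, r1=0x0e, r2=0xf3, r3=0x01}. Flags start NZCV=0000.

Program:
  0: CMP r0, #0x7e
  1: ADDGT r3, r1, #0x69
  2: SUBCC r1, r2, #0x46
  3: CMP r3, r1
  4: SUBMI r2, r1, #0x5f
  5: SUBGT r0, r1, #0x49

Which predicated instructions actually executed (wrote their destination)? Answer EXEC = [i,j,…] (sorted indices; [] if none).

0: ✓ CMP  NZCV=0011
1: · ADDGT
2: · SUBCC
3: ✓ CMP  NZCV=1000
4: ✓ SUBMI  r2←0xaf
5: · SUBGT

EXEC = [4]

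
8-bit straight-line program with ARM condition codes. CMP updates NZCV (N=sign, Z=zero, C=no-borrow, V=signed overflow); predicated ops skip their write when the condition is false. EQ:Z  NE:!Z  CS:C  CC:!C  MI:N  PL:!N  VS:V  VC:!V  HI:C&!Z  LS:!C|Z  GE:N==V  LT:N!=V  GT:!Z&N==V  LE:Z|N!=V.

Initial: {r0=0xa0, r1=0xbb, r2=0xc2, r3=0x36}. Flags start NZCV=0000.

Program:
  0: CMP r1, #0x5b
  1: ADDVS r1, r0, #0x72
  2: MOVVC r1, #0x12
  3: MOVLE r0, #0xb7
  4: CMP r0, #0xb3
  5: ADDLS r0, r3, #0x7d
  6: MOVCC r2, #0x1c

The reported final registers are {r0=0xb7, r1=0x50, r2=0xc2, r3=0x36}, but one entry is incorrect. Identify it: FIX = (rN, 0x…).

FIX = (r1, 0x12)

[0] flags=0011 → (cmp)
[1] flags=0011 VS?T → r1=0x12
[2] flags=0011 VC?F → skip
[3] flags=0011 LE?T → r0=0xb7
[4] flags=0010 → (cmp)
[5] flags=0010 LS?F → skip
[6] flags=0010 CC?F → skip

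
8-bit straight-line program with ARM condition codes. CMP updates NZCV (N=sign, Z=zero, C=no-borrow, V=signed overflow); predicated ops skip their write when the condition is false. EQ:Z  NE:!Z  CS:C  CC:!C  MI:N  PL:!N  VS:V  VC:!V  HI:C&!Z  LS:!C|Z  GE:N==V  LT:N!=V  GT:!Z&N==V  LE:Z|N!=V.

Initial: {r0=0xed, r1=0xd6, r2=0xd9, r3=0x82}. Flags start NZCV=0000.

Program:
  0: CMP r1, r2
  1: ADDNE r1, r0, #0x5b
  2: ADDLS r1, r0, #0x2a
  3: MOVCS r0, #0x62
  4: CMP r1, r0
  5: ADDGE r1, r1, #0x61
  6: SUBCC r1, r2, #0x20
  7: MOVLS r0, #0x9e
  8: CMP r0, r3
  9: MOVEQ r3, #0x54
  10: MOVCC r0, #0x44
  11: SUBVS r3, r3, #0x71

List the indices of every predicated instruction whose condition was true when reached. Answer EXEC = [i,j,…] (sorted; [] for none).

[0] flags=1000 → (cmp)
[1] flags=1000 NE?T → r1=0x48
[2] flags=1000 LS?T → r1=0x17
[3] flags=1000 CS?F → skip
[4] flags=0000 → (cmp)
[5] flags=0000 GE?T → r1=0x78
[6] flags=0000 CC?T → r1=0xb9
[7] flags=0000 LS?T → r0=0x9e
[8] flags=0010 → (cmp)
[9] flags=0010 EQ?F → skip
[10] flags=0010 CC?F → skip
[11] flags=0010 VS?F → skip

EXEC = [1,2,5,6,7]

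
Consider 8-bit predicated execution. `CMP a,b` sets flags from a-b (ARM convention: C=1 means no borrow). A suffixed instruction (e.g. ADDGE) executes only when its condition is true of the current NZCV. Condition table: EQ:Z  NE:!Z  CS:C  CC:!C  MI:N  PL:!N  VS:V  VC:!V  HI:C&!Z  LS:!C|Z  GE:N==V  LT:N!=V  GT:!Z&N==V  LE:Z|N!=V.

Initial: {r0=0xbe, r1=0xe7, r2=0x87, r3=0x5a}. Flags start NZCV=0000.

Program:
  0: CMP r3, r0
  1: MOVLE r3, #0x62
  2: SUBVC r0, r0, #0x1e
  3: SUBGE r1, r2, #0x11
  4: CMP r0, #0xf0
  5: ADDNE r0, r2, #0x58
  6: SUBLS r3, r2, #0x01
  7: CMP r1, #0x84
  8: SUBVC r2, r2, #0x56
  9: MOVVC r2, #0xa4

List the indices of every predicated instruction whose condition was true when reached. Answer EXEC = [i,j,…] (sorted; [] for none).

EXEC = [3,5,6]

0: ✓ CMP  NZCV=1001
1: · MOVLE
2: · SUBVC
3: ✓ SUBGE  r1←0x76
4: ✓ CMP  NZCV=1000
5: ✓ ADDNE  r0←0xdf
6: ✓ SUBLS  r3←0x86
7: ✓ CMP  NZCV=1001
8: · SUBVC
9: · MOVVC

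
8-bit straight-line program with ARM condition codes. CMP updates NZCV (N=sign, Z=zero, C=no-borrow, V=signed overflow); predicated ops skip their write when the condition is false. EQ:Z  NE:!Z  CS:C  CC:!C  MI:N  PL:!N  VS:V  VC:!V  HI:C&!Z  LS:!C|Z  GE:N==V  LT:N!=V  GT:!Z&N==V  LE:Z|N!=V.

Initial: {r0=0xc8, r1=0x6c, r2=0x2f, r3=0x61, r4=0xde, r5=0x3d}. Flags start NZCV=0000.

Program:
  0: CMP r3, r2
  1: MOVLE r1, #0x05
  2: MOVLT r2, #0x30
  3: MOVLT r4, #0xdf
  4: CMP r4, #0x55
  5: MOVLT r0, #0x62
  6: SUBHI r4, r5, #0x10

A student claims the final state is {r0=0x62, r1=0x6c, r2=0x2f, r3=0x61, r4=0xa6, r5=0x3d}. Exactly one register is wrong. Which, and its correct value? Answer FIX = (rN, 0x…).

[0] flags=0010 → (cmp)
[1] flags=0010 LE?F → skip
[2] flags=0010 LT?F → skip
[3] flags=0010 LT?F → skip
[4] flags=1010 → (cmp)
[5] flags=1010 LT?T → r0=0x62
[6] flags=1010 HI?T → r4=0x2d

FIX = (r4, 0x2d)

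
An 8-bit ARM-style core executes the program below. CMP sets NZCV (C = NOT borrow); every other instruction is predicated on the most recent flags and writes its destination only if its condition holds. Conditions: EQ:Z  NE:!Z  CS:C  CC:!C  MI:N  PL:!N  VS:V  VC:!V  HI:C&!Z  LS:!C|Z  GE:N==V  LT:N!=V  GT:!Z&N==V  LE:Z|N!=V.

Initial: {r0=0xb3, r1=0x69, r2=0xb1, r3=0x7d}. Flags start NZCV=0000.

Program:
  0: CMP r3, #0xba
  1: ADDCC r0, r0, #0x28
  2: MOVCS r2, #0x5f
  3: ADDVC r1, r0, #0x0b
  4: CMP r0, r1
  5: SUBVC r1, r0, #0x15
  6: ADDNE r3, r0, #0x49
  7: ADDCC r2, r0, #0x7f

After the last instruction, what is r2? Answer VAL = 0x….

0: ✓ CMP  NZCV=1001
1: ✓ ADDCC  r0←0xdb
2: · MOVCS
3: · ADDVC
4: ✓ CMP  NZCV=0011
5: · SUBVC
6: ✓ ADDNE  r3←0x24
7: · ADDCC

VAL = 0xb1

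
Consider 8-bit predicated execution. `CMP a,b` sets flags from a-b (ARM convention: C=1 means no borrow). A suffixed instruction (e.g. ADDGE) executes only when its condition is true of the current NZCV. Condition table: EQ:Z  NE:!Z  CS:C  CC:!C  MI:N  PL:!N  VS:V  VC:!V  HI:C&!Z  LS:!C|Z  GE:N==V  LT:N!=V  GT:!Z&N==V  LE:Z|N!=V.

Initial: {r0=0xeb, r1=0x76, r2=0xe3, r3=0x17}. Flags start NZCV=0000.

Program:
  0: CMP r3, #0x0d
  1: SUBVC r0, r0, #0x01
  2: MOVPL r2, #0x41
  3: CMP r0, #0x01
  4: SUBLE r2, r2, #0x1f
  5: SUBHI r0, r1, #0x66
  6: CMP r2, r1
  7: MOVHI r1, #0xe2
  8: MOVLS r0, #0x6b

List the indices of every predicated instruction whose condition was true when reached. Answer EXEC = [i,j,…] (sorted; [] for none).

0: ✓ CMP  NZCV=0010
1: ✓ SUBVC  r0←0xea
2: ✓ MOVPL  r2←0x41
3: ✓ CMP  NZCV=1010
4: ✓ SUBLE  r2←0x22
5: ✓ SUBHI  r0←0x10
6: ✓ CMP  NZCV=1000
7: · MOVHI
8: ✓ MOVLS  r0←0x6b

EXEC = [1,2,4,5,8]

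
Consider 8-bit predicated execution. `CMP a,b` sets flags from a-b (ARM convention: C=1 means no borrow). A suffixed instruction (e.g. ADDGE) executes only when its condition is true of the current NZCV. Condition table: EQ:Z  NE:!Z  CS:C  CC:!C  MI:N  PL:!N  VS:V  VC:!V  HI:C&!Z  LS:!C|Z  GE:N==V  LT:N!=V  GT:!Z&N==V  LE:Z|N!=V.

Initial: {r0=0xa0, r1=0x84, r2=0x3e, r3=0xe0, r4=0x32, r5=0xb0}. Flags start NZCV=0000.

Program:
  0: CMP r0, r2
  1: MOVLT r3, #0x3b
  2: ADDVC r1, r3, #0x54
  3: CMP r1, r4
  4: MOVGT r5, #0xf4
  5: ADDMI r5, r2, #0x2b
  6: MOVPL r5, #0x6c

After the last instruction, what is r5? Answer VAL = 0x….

[0] flags=0011 → (cmp)
[1] flags=0011 LT?T → r3=0x3b
[2] flags=0011 VC?F → skip
[3] flags=0011 → (cmp)
[4] flags=0011 GT?F → skip
[5] flags=0011 MI?F → skip
[6] flags=0011 PL?T → r5=0x6c

VAL = 0x6c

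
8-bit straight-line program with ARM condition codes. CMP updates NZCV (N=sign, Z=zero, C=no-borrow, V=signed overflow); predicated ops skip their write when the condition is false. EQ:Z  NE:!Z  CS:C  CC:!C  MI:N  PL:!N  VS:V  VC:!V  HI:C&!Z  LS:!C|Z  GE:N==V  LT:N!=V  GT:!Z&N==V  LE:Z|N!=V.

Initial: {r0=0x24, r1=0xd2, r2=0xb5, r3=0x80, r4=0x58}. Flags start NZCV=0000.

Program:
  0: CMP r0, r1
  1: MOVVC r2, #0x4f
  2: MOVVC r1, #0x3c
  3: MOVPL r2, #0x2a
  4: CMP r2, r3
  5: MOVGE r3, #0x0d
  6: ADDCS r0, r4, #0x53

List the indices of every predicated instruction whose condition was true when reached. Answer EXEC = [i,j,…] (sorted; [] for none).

0: ✓ CMP  NZCV=0000
1: ✓ MOVVC  r2←0x4f
2: ✓ MOVVC  r1←0x3c
3: ✓ MOVPL  r2←0x2a
4: ✓ CMP  NZCV=1001
5: ✓ MOVGE  r3←0x0d
6: · ADDCS

EXEC = [1,2,3,5]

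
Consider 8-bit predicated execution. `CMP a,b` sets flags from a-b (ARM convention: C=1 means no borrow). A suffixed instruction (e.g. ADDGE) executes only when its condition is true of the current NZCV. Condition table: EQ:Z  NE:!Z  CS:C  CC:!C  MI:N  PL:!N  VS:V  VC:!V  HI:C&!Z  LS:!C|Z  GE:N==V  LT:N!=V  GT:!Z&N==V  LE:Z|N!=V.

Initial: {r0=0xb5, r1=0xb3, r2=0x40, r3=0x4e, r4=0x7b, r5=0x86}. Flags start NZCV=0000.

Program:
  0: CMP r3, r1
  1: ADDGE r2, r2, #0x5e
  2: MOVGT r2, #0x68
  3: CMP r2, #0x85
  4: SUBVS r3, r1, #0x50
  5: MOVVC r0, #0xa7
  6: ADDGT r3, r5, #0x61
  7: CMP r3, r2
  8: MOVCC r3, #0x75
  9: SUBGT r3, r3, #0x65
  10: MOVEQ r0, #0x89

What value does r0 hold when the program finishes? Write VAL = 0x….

VAL = 0xb5

[0] flags=1001 → (cmp)
[1] flags=1001 GE?T → r2=0x9e
[2] flags=1001 GT?T → r2=0x68
[3] flags=1001 → (cmp)
[4] flags=1001 VS?T → r3=0x63
[5] flags=1001 VC?F → skip
[6] flags=1001 GT?T → r3=0xe7
[7] flags=0011 → (cmp)
[8] flags=0011 CC?F → skip
[9] flags=0011 GT?F → skip
[10] flags=0011 EQ?F → skip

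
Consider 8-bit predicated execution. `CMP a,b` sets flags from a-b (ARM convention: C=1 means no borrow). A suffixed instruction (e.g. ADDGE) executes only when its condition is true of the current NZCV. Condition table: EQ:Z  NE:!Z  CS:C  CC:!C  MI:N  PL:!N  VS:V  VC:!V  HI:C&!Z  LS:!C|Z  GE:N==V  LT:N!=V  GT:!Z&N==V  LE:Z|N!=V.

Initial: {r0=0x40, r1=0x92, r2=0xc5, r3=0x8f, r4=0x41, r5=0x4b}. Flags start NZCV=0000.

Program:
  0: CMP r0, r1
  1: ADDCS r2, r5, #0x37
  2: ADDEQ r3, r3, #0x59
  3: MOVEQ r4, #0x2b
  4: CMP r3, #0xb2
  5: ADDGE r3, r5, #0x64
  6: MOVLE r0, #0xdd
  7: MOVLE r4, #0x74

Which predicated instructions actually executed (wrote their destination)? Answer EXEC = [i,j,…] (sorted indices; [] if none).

0: ✓ CMP  NZCV=1001
1: · ADDCS
2: · ADDEQ
3: · MOVEQ
4: ✓ CMP  NZCV=1000
5: · ADDGE
6: ✓ MOVLE  r0←0xdd
7: ✓ MOVLE  r4←0x74

EXEC = [6,7]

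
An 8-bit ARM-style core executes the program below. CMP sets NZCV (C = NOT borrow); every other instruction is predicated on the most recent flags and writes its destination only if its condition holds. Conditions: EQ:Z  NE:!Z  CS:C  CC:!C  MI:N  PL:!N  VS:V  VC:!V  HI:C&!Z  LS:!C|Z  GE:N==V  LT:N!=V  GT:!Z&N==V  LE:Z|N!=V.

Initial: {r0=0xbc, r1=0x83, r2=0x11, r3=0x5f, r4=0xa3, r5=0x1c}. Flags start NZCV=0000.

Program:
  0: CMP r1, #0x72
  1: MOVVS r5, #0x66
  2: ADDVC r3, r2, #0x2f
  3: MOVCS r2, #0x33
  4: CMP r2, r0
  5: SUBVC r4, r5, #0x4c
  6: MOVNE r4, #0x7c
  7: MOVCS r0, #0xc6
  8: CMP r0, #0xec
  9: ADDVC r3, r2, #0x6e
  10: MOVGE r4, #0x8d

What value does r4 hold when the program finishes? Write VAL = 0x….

VAL = 0x7c

[0] flags=0011 → (cmp)
[1] flags=0011 VS?T → r5=0x66
[2] flags=0011 VC?F → skip
[3] flags=0011 CS?T → r2=0x33
[4] flags=0000 → (cmp)
[5] flags=0000 VC?T → r4=0x1a
[6] flags=0000 NE?T → r4=0x7c
[7] flags=0000 CS?F → skip
[8] flags=1000 → (cmp)
[9] flags=1000 VC?T → r3=0xa1
[10] flags=1000 GE?F → skip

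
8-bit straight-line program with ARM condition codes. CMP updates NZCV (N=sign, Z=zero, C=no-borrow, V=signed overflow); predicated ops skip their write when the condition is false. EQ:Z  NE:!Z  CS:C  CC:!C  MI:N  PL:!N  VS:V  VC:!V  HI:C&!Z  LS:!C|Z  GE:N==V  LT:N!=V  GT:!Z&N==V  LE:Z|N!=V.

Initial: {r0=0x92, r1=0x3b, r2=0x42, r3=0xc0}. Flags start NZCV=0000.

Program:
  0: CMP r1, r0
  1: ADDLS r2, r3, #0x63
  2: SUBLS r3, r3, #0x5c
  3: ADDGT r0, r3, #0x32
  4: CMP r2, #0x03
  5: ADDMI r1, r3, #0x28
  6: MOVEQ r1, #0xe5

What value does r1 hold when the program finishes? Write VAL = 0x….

VAL = 0x3b

[0] flags=1001 → (cmp)
[1] flags=1001 LS?T → r2=0x23
[2] flags=1001 LS?T → r3=0x64
[3] flags=1001 GT?T → r0=0x96
[4] flags=0010 → (cmp)
[5] flags=0010 MI?F → skip
[6] flags=0010 EQ?F → skip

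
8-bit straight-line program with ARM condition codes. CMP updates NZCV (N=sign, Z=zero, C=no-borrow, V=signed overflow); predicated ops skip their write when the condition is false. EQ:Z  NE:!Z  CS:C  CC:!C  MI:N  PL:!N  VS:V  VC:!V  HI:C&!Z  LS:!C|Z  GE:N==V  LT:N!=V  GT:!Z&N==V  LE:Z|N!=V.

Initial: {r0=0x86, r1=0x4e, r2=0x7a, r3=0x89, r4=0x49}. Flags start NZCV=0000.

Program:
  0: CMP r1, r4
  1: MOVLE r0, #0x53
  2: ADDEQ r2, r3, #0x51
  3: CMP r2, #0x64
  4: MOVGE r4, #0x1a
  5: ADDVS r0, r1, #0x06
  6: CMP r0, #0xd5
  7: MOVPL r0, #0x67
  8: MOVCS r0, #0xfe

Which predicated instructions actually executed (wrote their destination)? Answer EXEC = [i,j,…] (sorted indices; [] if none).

[0] flags=0010 → (cmp)
[1] flags=0010 LE?F → skip
[2] flags=0010 EQ?F → skip
[3] flags=0010 → (cmp)
[4] flags=0010 GE?T → r4=0x1a
[5] flags=0010 VS?F → skip
[6] flags=1000 → (cmp)
[7] flags=1000 PL?F → skip
[8] flags=1000 CS?F → skip

EXEC = [4]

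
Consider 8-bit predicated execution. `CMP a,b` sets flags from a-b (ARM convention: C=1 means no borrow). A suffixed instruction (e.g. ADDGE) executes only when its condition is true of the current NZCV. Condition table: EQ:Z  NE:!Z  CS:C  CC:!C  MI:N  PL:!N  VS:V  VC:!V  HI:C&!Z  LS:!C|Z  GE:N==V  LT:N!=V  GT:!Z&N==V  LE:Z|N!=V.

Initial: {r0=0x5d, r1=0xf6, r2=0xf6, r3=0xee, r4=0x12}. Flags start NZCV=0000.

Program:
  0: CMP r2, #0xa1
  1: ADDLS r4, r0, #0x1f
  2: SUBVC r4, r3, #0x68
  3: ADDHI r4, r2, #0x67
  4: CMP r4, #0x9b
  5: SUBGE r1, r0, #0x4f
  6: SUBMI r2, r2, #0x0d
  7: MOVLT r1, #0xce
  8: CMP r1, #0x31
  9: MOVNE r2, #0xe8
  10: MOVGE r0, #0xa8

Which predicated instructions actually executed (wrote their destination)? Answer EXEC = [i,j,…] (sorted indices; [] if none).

EXEC = [2,3,5,6,9]

[0] flags=0010 → (cmp)
[1] flags=0010 LS?F → skip
[2] flags=0010 VC?T → r4=0x86
[3] flags=0010 HI?T → r4=0x5d
[4] flags=1001 → (cmp)
[5] flags=1001 GE?T → r1=0x0e
[6] flags=1001 MI?T → r2=0xe9
[7] flags=1001 LT?F → skip
[8] flags=1000 → (cmp)
[9] flags=1000 NE?T → r2=0xe8
[10] flags=1000 GE?F → skip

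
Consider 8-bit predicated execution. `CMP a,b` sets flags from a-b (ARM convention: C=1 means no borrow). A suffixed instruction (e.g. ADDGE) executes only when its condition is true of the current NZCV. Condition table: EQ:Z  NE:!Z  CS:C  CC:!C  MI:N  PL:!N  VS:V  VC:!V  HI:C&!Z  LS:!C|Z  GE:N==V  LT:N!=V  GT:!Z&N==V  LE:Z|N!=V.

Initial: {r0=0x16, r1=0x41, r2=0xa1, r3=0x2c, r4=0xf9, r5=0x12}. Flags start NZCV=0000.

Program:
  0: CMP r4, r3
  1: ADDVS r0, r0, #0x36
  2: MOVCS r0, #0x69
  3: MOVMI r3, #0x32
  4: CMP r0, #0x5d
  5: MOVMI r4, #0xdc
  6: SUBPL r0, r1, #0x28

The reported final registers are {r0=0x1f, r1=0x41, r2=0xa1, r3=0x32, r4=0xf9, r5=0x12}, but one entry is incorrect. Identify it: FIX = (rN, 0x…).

FIX = (r0, 0x19)

[0] flags=1010 → (cmp)
[1] flags=1010 VS?F → skip
[2] flags=1010 CS?T → r0=0x69
[3] flags=1010 MI?T → r3=0x32
[4] flags=0010 → (cmp)
[5] flags=0010 MI?F → skip
[6] flags=0010 PL?T → r0=0x19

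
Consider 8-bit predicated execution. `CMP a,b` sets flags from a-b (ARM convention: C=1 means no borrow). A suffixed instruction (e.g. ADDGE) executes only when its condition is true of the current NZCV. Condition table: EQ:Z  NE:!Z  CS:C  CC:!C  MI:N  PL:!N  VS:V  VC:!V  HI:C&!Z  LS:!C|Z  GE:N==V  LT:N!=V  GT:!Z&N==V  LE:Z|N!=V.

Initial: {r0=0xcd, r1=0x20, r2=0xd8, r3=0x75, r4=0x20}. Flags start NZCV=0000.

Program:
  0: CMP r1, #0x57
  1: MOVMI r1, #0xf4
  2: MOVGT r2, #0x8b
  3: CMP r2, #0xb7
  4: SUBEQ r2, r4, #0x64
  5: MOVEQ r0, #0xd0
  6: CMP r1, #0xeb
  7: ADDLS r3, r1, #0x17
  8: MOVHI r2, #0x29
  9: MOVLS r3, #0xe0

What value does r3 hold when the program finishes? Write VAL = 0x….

VAL = 0x75

[0] flags=1000 → (cmp)
[1] flags=1000 MI?T → r1=0xf4
[2] flags=1000 GT?F → skip
[3] flags=0010 → (cmp)
[4] flags=0010 EQ?F → skip
[5] flags=0010 EQ?F → skip
[6] flags=0010 → (cmp)
[7] flags=0010 LS?F → skip
[8] flags=0010 HI?T → r2=0x29
[9] flags=0010 LS?F → skip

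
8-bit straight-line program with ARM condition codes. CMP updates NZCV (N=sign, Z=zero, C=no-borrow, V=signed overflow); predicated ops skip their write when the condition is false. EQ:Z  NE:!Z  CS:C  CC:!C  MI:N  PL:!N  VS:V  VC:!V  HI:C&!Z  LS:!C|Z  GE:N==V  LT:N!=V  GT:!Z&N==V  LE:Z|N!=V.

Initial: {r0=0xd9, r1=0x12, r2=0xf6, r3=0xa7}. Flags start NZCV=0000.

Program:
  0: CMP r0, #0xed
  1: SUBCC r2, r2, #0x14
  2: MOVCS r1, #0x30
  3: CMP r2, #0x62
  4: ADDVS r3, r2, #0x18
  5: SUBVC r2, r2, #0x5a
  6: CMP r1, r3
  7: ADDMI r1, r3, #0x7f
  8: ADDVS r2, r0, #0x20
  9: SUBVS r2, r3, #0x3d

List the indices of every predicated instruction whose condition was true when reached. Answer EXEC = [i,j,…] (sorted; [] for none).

0: ✓ CMP  NZCV=1000
1: ✓ SUBCC  r2←0xe2
2: · MOVCS
3: ✓ CMP  NZCV=1010
4: · ADDVS
5: ✓ SUBVC  r2←0x88
6: ✓ CMP  NZCV=0000
7: · ADDMI
8: · ADDVS
9: · SUBVS

EXEC = [1,5]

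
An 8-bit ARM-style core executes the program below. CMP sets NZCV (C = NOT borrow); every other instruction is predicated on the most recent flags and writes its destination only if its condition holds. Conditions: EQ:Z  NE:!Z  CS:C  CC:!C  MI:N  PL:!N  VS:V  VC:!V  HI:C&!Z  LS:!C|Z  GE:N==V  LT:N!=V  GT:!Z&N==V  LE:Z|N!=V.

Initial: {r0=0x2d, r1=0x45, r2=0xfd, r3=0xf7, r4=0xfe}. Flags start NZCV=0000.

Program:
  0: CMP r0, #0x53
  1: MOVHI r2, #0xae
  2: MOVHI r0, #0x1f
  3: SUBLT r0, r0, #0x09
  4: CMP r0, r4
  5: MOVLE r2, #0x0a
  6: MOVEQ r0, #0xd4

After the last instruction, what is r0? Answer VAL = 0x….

VAL = 0x24

[0] flags=1000 → (cmp)
[1] flags=1000 HI?F → skip
[2] flags=1000 HI?F → skip
[3] flags=1000 LT?T → r0=0x24
[4] flags=0000 → (cmp)
[5] flags=0000 LE?F → skip
[6] flags=0000 EQ?F → skip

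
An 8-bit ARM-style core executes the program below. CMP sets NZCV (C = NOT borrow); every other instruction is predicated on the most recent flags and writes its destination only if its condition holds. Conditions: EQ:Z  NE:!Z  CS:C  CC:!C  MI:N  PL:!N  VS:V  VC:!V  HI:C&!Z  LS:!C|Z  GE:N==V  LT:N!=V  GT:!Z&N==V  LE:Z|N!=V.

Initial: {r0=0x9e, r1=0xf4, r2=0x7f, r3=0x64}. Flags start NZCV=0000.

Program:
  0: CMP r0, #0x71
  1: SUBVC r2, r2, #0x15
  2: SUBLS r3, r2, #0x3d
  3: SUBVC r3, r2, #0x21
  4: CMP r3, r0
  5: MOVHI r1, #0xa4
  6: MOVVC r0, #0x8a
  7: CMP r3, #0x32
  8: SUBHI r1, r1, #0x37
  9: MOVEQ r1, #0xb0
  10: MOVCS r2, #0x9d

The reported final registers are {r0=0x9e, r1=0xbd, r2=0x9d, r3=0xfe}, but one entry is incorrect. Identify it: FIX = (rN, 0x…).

FIX = (r3, 0x64)

[0] flags=0011 → (cmp)
[1] flags=0011 VC?F → skip
[2] flags=0011 LS?F → skip
[3] flags=0011 VC?F → skip
[4] flags=1001 → (cmp)
[5] flags=1001 HI?F → skip
[6] flags=1001 VC?F → skip
[7] flags=0010 → (cmp)
[8] flags=0010 HI?T → r1=0xbd
[9] flags=0010 EQ?F → skip
[10] flags=0010 CS?T → r2=0x9d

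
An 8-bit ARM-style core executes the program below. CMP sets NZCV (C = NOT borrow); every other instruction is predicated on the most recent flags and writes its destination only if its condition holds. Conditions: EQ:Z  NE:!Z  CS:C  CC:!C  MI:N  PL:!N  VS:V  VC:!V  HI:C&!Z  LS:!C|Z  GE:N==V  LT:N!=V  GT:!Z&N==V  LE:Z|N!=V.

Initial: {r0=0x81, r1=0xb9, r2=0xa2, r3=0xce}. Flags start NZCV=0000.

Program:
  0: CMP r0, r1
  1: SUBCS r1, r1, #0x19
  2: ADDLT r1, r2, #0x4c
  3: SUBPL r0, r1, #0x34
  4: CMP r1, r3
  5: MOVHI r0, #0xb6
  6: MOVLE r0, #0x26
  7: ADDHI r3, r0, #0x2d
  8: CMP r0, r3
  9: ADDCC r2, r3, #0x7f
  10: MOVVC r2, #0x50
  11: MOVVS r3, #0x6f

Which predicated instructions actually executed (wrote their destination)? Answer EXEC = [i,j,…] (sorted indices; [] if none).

[0] flags=1000 → (cmp)
[1] flags=1000 CS?F → skip
[2] flags=1000 LT?T → r1=0xee
[3] flags=1000 PL?F → skip
[4] flags=0010 → (cmp)
[5] flags=0010 HI?T → r0=0xb6
[6] flags=0010 LE?F → skip
[7] flags=0010 HI?T → r3=0xe3
[8] flags=1000 → (cmp)
[9] flags=1000 CC?T → r2=0x62
[10] flags=1000 VC?T → r2=0x50
[11] flags=1000 VS?F → skip

EXEC = [2,5,7,9,10]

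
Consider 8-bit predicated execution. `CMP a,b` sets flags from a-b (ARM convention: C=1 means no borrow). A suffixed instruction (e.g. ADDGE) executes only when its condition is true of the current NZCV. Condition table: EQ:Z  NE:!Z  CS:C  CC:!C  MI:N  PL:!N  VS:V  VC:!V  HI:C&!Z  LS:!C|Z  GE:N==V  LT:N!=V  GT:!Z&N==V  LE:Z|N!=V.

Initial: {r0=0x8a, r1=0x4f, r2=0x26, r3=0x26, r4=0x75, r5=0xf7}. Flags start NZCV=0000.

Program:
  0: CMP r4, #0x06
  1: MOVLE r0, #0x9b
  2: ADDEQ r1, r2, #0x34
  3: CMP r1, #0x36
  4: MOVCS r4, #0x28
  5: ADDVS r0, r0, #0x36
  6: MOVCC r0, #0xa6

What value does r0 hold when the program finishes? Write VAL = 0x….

[0] flags=0010 → (cmp)
[1] flags=0010 LE?F → skip
[2] flags=0010 EQ?F → skip
[3] flags=0010 → (cmp)
[4] flags=0010 CS?T → r4=0x28
[5] flags=0010 VS?F → skip
[6] flags=0010 CC?F → skip

VAL = 0x8a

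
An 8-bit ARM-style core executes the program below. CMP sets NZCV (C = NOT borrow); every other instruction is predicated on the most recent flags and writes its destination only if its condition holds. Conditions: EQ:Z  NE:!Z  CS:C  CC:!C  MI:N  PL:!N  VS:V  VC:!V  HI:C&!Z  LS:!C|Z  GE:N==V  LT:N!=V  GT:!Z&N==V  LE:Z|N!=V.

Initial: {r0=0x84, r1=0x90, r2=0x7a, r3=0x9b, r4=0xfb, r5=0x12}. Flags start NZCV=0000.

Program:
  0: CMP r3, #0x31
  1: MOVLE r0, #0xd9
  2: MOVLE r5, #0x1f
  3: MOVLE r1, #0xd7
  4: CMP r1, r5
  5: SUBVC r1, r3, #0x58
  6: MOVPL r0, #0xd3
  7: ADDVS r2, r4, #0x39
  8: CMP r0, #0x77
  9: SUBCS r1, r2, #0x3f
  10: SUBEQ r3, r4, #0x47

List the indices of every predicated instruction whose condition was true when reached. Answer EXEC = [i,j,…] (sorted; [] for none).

0: ✓ CMP  NZCV=0011
1: ✓ MOVLE  r0←0xd9
2: ✓ MOVLE  r5←0x1f
3: ✓ MOVLE  r1←0xd7
4: ✓ CMP  NZCV=1010
5: ✓ SUBVC  r1←0x43
6: · MOVPL
7: · ADDVS
8: ✓ CMP  NZCV=0011
9: ✓ SUBCS  r1←0x3b
10: · SUBEQ

EXEC = [1,2,3,5,9]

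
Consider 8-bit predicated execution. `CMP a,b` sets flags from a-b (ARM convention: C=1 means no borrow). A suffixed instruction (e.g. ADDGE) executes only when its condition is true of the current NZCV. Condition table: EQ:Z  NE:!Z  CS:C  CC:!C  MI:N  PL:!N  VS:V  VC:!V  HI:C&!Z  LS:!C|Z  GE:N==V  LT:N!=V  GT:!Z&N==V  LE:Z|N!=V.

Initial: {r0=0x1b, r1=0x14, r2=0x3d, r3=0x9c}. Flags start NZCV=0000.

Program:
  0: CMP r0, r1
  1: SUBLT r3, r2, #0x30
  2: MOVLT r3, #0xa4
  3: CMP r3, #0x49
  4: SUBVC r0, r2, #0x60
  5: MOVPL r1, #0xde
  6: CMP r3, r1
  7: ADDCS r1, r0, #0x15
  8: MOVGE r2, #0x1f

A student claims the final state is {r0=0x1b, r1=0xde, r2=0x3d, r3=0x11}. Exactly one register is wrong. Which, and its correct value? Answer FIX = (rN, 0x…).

FIX = (r3, 0x9c)

0: ✓ CMP  NZCV=0010
1: · SUBLT
2: · MOVLT
3: ✓ CMP  NZCV=0011
4: · SUBVC
5: ✓ MOVPL  r1←0xde
6: ✓ CMP  NZCV=1000
7: · ADDCS
8: · MOVGE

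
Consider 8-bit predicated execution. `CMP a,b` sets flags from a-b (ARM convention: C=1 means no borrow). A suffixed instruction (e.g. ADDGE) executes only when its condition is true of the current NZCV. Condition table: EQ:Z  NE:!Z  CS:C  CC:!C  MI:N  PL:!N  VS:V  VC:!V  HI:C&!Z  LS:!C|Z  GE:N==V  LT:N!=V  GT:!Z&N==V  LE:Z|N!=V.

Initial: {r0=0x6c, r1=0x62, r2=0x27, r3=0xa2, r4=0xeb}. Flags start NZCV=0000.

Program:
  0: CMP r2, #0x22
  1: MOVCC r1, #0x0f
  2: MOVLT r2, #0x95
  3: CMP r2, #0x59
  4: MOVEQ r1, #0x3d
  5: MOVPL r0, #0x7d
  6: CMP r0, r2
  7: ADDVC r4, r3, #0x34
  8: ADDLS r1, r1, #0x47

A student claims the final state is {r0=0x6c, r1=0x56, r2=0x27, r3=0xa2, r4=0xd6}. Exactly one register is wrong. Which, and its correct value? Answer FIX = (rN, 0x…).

FIX = (r1, 0x62)

[0] flags=0010 → (cmp)
[1] flags=0010 CC?F → skip
[2] flags=0010 LT?F → skip
[3] flags=1000 → (cmp)
[4] flags=1000 EQ?F → skip
[5] flags=1000 PL?F → skip
[6] flags=0010 → (cmp)
[7] flags=0010 VC?T → r4=0xd6
[8] flags=0010 LS?F → skip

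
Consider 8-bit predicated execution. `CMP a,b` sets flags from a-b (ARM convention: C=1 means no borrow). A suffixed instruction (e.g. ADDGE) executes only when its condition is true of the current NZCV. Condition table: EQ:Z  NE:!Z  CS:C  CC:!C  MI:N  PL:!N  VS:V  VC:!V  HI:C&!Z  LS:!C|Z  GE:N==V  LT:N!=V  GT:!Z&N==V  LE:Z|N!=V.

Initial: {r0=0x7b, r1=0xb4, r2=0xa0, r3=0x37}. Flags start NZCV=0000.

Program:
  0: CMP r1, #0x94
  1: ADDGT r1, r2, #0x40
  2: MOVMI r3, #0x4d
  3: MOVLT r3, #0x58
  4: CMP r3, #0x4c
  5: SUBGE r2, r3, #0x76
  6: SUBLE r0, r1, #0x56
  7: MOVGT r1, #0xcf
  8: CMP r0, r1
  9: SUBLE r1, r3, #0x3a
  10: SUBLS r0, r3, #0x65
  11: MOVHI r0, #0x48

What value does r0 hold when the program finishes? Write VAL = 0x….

VAL = 0xd2

0: ✓ CMP  NZCV=0010
1: ✓ ADDGT  r1←0xe0
2: · MOVMI
3: · MOVLT
4: ✓ CMP  NZCV=1000
5: · SUBGE
6: ✓ SUBLE  r0←0x8a
7: · MOVGT
8: ✓ CMP  NZCV=1000
9: ✓ SUBLE  r1←0xfd
10: ✓ SUBLS  r0←0xd2
11: · MOVHI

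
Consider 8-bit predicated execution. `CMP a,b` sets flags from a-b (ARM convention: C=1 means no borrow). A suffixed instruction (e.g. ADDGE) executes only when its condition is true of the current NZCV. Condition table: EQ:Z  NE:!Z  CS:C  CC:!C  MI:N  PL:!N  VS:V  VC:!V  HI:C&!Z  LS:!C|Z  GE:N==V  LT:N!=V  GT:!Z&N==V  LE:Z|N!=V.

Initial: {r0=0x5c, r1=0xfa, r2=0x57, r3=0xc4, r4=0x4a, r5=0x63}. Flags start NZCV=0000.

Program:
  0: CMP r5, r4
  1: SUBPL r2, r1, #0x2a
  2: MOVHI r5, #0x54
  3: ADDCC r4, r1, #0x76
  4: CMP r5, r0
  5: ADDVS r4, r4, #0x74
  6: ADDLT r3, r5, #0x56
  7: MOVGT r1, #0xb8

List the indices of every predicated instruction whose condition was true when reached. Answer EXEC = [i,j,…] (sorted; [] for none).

EXEC = [1,2,6]

[0] flags=0010 → (cmp)
[1] flags=0010 PL?T → r2=0xd0
[2] flags=0010 HI?T → r5=0x54
[3] flags=0010 CC?F → skip
[4] flags=1000 → (cmp)
[5] flags=1000 VS?F → skip
[6] flags=1000 LT?T → r3=0xaa
[7] flags=1000 GT?F → skip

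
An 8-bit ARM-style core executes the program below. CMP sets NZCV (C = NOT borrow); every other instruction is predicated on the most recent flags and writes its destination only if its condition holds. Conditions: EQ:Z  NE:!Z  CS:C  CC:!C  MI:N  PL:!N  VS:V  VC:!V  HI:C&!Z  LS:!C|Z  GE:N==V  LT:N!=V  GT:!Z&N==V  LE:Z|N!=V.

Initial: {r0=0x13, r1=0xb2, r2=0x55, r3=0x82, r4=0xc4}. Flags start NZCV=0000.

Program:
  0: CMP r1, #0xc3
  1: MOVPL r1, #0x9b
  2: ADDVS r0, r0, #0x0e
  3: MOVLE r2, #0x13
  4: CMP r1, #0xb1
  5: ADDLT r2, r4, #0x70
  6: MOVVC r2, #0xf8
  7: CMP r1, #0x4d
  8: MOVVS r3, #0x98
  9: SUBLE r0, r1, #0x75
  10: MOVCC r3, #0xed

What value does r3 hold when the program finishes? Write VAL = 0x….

0: ✓ CMP  NZCV=1000
1: · MOVPL
2: · ADDVS
3: ✓ MOVLE  r2←0x13
4: ✓ CMP  NZCV=0010
5: · ADDLT
6: ✓ MOVVC  r2←0xf8
7: ✓ CMP  NZCV=0011
8: ✓ MOVVS  r3←0x98
9: ✓ SUBLE  r0←0x3d
10: · MOVCC

VAL = 0x98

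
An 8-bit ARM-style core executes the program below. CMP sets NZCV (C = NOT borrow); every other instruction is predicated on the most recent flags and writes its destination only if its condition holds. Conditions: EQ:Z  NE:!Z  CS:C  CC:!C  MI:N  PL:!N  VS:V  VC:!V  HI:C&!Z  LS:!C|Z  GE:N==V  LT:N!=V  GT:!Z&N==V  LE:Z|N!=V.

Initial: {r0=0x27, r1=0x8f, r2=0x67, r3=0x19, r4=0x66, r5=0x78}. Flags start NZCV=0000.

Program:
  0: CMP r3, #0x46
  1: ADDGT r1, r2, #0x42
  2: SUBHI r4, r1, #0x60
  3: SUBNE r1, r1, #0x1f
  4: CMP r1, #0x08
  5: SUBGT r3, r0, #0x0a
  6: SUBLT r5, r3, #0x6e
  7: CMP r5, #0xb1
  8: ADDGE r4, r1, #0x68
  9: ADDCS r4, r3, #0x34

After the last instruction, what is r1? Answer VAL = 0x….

0: ✓ CMP  NZCV=1000
1: · ADDGT
2: · SUBHI
3: ✓ SUBNE  r1←0x70
4: ✓ CMP  NZCV=0010
5: ✓ SUBGT  r3←0x1d
6: · SUBLT
7: ✓ CMP  NZCV=1001
8: ✓ ADDGE  r4←0xd8
9: · ADDCS

VAL = 0x70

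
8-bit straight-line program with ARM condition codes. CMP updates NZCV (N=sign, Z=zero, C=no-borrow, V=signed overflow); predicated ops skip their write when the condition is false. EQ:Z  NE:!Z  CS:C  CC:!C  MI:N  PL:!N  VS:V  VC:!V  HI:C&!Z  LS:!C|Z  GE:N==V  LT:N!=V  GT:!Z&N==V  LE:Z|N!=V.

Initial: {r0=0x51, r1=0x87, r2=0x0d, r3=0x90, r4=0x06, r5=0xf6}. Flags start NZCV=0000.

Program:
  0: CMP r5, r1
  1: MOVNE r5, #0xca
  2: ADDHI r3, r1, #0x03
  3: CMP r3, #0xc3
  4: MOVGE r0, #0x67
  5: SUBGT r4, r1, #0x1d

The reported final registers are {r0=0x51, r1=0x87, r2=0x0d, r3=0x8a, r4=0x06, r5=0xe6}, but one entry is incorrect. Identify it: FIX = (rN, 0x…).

FIX = (r5, 0xca)

0: ✓ CMP  NZCV=0010
1: ✓ MOVNE  r5←0xca
2: ✓ ADDHI  r3←0x8a
3: ✓ CMP  NZCV=1000
4: · MOVGE
5: · SUBGT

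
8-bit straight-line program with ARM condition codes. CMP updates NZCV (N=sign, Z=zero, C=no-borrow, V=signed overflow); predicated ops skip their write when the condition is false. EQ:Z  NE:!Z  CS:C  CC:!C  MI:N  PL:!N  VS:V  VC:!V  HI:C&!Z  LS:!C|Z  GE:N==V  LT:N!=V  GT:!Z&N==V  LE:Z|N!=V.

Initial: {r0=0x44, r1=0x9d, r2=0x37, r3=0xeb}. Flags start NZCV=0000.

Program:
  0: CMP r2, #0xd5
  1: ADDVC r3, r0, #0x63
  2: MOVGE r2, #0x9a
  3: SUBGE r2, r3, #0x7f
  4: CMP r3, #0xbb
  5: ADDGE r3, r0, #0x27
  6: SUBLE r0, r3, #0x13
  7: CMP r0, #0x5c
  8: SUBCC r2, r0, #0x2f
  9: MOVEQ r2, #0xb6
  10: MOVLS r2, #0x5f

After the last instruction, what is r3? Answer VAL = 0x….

VAL = 0xa7

[0] flags=0000 → (cmp)
[1] flags=0000 VC?T → r3=0xa7
[2] flags=0000 GE?T → r2=0x9a
[3] flags=0000 GE?T → r2=0x28
[4] flags=1000 → (cmp)
[5] flags=1000 GE?F → skip
[6] flags=1000 LE?T → r0=0x94
[7] flags=0011 → (cmp)
[8] flags=0011 CC?F → skip
[9] flags=0011 EQ?F → skip
[10] flags=0011 LS?F → skip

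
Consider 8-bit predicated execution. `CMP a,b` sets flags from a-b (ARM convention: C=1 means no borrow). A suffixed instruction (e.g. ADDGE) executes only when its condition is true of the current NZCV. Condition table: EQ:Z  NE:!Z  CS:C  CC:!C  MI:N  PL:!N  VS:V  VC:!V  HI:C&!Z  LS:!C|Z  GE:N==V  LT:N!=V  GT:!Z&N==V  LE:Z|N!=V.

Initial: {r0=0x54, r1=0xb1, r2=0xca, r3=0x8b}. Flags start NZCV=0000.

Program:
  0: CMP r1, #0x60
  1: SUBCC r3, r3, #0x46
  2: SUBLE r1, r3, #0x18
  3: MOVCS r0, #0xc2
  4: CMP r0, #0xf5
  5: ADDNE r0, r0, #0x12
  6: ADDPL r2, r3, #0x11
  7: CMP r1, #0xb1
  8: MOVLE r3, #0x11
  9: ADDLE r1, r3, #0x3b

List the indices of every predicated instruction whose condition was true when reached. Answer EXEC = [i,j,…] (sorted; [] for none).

EXEC = [2,3,5]

[0] flags=0011 → (cmp)
[1] flags=0011 CC?F → skip
[2] flags=0011 LE?T → r1=0x73
[3] flags=0011 CS?T → r0=0xc2
[4] flags=1000 → (cmp)
[5] flags=1000 NE?T → r0=0xd4
[6] flags=1000 PL?F → skip
[7] flags=1001 → (cmp)
[8] flags=1001 LE?F → skip
[9] flags=1001 LE?F → skip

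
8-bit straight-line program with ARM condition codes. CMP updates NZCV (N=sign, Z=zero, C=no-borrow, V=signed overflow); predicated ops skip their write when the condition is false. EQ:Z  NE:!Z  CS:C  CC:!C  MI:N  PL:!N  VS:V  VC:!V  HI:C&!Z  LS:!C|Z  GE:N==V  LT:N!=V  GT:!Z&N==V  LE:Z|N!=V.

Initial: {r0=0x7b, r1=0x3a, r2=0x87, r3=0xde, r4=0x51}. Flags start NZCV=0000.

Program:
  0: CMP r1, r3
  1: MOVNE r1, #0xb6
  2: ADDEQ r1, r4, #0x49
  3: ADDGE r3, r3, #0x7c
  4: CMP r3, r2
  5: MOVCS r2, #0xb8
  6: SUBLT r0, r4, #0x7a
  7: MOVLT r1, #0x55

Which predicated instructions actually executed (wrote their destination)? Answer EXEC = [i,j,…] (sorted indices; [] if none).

0: ✓ CMP  NZCV=0000
1: ✓ MOVNE  r1←0xb6
2: · ADDEQ
3: ✓ ADDGE  r3←0x5a
4: ✓ CMP  NZCV=1001
5: · MOVCS
6: · SUBLT
7: · MOVLT

EXEC = [1,3]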